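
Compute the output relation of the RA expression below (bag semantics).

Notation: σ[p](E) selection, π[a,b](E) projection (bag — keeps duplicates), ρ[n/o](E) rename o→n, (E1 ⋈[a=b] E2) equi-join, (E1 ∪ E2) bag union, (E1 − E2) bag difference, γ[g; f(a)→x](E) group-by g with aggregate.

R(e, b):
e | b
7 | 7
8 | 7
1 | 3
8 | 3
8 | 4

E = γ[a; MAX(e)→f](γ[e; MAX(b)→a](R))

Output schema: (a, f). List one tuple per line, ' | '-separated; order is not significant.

Stepwise |·|:
  R → 5
  γ[e; MAX(b)→a](R) → 3
  γ[a; MAX(e)→f](γ[e; MAX(b)→a](R)) → 2

== RESULT ==
a | f
3 | 1
7 | 8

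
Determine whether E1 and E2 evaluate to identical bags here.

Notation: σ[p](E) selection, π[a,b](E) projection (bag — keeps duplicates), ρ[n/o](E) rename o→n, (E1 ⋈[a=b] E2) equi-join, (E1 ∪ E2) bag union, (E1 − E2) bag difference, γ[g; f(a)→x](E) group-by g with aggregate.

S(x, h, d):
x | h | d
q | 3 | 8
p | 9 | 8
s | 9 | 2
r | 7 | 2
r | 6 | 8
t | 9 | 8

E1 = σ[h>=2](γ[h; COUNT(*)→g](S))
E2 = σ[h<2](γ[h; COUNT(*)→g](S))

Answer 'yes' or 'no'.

E1 per-node cardinality:
  S → 6
  γ[h; COUNT(*)→g](S) → 4
  σ[h>=2](γ[h; COUNT(*)→g](S)) → 4
E2 per-node cardinality:
  S → 6
  γ[h; COUNT(*)→g](S) → 4
  σ[h<2](γ[h; COUNT(*)→g](S)) → 0

E1 result:
h | g
3 | 1
6 | 1
7 | 1
9 | 3
E2 result:
h | g
(0 rows)
Witness: (3, 1) appears 1× in E1 but 0× in E2.

no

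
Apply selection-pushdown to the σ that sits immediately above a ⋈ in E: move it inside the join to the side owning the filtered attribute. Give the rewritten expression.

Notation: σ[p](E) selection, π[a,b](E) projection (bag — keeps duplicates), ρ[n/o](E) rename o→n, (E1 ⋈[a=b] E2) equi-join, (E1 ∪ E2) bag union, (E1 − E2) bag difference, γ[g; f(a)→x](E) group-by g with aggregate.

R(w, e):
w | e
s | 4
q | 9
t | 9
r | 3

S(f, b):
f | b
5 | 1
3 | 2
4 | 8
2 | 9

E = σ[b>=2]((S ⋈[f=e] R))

σ filters on b, owned by the left side.
E' = (σ[b>=2](S) ⋈[f=e] R)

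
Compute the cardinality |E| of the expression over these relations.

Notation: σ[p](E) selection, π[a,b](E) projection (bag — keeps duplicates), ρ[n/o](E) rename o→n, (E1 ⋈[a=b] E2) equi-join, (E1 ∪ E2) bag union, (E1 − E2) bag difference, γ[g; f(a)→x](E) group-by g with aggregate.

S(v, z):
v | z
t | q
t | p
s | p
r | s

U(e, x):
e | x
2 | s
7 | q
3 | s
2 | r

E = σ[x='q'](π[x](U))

Subexpression sizes:
  U → 4
  π[x](U) → 4
  σ[x='q'](π[x](U)) → 1

|E| = 1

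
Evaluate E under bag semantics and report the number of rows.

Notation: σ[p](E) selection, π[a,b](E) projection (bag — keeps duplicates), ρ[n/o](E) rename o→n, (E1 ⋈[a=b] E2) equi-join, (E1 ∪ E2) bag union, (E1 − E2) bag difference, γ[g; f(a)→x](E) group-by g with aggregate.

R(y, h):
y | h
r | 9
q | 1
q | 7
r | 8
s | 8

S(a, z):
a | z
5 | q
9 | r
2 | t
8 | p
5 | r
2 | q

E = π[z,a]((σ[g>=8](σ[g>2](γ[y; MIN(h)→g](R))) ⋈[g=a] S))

Row counts bottom-up:
  R → 5
  γ[y; MIN(h)→g](R) → 3
  σ[g>2](γ[y; MIN(h)→g](R)) → 2
  σ[g>=8](σ[g>2](γ[y; MIN(h)→g](R))) → 2
  S → 6
  (σ[g>=8](σ[g>2](γ[y; MIN(h)→g](R))) ⋈[g=a] S) → 2
  π[z,a]((σ[g>=8](σ[g>2](γ[y; MIN(h)→g](R))) ⋈[g=a] S)) → 2

|E| = 2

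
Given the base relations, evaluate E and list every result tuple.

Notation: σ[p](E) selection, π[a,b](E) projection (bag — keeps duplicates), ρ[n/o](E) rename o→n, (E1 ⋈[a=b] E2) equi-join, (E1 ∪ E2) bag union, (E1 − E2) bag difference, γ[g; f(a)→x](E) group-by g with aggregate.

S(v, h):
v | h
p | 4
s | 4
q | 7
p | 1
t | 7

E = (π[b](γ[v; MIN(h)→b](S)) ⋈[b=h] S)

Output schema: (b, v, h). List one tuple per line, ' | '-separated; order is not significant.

Stepwise |·|:
  S → 5
  γ[v; MIN(h)→b](S) → 4
  π[b](γ[v; MIN(h)→b](S)) → 4
  S → 5
  (π[b](γ[v; MIN(h)→b](S)) ⋈[b=h] S) → 7

== RESULT ==
b | v | h
1 | p | 1
4 | p | 4
4 | s | 4
7 | q | 7
7 | q | 7
7 | t | 7
7 | t | 7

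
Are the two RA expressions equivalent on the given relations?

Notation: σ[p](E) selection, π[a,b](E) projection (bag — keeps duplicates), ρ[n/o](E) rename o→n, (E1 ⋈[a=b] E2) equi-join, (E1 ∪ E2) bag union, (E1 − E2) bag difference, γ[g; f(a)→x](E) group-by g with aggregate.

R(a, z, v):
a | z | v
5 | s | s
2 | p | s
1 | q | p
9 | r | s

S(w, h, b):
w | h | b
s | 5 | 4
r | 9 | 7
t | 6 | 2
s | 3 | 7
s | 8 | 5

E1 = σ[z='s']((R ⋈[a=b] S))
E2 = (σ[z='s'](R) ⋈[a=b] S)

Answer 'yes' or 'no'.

E1 row counts bottom-up:
  R → 4
  S → 5
  (R ⋈[a=b] S) → 2
  σ[z='s']((R ⋈[a=b] S)) → 1
E2 row counts bottom-up:
  R → 4
  σ[z='s'](R) → 1
  S → 5
  (σ[z='s'](R) ⋈[a=b] S) → 1

E1 and E2 produce the same multiset:
a | z | v | w | h | b
5 | s | s | s | 8 | 5

yes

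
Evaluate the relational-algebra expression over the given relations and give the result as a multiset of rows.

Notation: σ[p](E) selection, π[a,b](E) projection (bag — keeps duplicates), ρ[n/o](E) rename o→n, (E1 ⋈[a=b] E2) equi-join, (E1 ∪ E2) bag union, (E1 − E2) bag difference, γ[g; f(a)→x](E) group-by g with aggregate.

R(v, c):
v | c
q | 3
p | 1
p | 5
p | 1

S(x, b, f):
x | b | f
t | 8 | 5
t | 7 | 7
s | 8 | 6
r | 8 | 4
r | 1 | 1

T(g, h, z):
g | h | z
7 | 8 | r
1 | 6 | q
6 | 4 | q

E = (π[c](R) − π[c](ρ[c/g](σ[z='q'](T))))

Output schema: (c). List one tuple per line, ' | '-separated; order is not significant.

Row counts bottom-up:
  R → 4
  π[c](R) → 4
  T → 3
  σ[z='q'](T) → 2
  ρ[c/g](σ[z='q'](T)) → 2
  π[c](ρ[c/g](σ[z='q'](T))) → 2
  (π[c](R) − π[c](ρ[c/g](σ[z='q'](T)))) → 3

== RESULT ==
c
1
3
5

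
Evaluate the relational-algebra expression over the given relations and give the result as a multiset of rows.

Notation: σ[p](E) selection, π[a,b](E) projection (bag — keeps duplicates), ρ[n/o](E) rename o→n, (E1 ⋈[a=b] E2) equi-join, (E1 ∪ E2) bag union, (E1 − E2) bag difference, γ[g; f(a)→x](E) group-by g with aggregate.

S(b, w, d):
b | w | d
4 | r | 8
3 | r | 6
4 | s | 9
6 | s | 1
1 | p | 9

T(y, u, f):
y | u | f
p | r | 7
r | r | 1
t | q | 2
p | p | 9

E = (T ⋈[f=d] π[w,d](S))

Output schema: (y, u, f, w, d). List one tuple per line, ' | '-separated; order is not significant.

Stepwise |·|:
  T → 4
  S → 5
  π[w,d](S) → 5
  (T ⋈[f=d] π[w,d](S)) → 3

== RESULT ==
y | u | f | w | d
p | p | 9 | p | 9
p | p | 9 | s | 9
r | r | 1 | s | 1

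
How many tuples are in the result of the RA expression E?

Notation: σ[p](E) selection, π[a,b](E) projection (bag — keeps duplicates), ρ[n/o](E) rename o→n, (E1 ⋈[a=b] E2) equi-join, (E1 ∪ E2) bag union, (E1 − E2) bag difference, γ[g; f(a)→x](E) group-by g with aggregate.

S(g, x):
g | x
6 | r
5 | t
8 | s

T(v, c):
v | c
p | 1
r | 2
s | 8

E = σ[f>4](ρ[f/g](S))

Subexpression sizes:
  S → 3
  ρ[f/g](S) → 3
  σ[f>4](ρ[f/g](S)) → 3

|E| = 3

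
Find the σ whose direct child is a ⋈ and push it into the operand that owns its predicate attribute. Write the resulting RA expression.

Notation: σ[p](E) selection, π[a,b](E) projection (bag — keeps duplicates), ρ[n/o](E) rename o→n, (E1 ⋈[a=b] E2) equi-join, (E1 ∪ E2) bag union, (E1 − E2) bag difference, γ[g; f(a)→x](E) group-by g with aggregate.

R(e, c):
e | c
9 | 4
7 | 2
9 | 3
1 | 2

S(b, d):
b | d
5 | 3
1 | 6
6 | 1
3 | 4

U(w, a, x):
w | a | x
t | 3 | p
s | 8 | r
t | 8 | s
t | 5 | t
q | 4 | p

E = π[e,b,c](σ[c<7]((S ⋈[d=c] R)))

σ filters on c, owned by the right side.
E' = π[e,b,c]((S ⋈[d=c] σ[c<7](R)))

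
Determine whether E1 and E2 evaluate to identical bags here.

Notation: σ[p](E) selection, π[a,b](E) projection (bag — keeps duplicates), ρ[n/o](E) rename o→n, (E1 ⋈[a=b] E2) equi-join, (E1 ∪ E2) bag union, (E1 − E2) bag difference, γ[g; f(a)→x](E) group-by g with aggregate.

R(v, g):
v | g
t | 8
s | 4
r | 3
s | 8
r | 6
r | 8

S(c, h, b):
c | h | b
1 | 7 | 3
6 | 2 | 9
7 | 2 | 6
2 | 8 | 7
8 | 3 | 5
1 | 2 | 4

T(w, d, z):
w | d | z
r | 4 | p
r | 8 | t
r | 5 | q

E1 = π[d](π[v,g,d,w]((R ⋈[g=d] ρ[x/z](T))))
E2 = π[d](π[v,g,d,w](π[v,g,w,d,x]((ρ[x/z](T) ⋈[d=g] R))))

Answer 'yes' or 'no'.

E1 per-node cardinality:
  R → 6
  T → 3
  ρ[x/z](T) → 3
  (R ⋈[g=d] ρ[x/z](T)) → 4
  π[v,g,d,w]((R ⋈[g=d] ρ[x/z](T))) → 4
  π[d](π[v,g,d,w]((R ⋈[g=d] ρ[x/z](T)))) → 4
E2 per-node cardinality:
  T → 3
  ρ[x/z](T) → 3
  R → 6
  (ρ[x/z](T) ⋈[d=g] R) → 4
  π[v,g,w,d,x]((ρ[x/z](T) ⋈[d=g] R)) → 4
  π[v,g,d,w](π[v,g,w,d,x]((ρ[x/z](T) ⋈[d=g] R))) → 4
  π[d](π[v,g,d,w](π[v,g,w,d,x]((ρ[x/z](T) ⋈[d=g] R)))) → 4

E1 and E2 produce the same multiset:
d
4
8
8
8

yes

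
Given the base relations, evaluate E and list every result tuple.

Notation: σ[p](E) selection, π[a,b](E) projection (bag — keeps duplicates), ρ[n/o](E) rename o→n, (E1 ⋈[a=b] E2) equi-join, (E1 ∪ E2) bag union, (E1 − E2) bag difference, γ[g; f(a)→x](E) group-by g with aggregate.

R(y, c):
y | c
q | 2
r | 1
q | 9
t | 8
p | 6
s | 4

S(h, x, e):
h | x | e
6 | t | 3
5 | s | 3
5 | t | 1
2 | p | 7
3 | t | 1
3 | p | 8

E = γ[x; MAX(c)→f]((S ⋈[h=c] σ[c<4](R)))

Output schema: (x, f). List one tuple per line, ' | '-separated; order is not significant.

Subexpression sizes:
  S → 6
  R → 6
  σ[c<4](R) → 2
  (S ⋈[h=c] σ[c<4](R)) → 1
  γ[x; MAX(c)→f]((S ⋈[h=c] σ[c<4](R))) → 1

== RESULT ==
x | f
p | 2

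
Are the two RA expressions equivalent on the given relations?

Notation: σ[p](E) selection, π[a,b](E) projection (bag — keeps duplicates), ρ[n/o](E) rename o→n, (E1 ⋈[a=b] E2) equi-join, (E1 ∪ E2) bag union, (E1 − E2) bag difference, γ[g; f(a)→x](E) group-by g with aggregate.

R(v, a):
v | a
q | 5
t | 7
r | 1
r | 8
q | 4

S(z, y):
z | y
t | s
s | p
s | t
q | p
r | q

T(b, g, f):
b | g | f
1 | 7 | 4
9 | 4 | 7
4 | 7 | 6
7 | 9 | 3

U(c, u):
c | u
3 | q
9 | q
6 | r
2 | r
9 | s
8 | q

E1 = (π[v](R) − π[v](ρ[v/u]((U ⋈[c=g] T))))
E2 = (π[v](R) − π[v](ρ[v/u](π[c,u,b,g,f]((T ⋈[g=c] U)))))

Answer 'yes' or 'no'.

E1 subexpression sizes:
  R → 5
  π[v](R) → 5
  U → 6
  T → 4
  (U ⋈[c=g] T) → 2
  ρ[v/u]((U ⋈[c=g] T)) → 2
  π[v](ρ[v/u]((U ⋈[c=g] T))) → 2
  (π[v](R) − π[v](ρ[v/u]((U ⋈[c=g] T)))) → 4
E2 subexpression sizes:
  R → 5
  π[v](R) → 5
  T → 4
  U → 6
  (T ⋈[g=c] U) → 2
  π[c,u,b,g,f]((T ⋈[g=c] U)) → 2
  ρ[v/u](π[c,u,b,g,f]((T ⋈[g=c] U))) → 2
  π[v](ρ[v/u](π[c,u,b,g,f]((T ⋈[g=c] U)))) → 2
  (π[v](R) − π[v](ρ[v/u](π[c,u,b,g,f]((T ⋈[g=c] U))))) → 4

E1 and E2 produce the same multiset:
v
q
r
r
t

yes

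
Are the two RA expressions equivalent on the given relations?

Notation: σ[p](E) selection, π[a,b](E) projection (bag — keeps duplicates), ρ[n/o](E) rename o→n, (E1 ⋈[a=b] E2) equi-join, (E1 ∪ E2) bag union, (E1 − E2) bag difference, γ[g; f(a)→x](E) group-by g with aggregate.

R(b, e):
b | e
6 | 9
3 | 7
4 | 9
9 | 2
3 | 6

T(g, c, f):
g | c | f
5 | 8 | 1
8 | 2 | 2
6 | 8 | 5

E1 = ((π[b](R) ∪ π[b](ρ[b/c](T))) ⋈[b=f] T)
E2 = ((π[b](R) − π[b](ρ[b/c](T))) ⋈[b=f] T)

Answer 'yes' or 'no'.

E1 row counts bottom-up:
  R → 5
  π[b](R) → 5
  T → 3
  ρ[b/c](T) → 3
  π[b](ρ[b/c](T)) → 3
  (π[b](R) ∪ π[b](ρ[b/c](T))) → 8
  T → 3
  ((π[b](R) ∪ π[b](ρ[b/c](T))) ⋈[b=f] T) → 1
E2 row counts bottom-up:
  R → 5
  π[b](R) → 5
  T → 3
  ρ[b/c](T) → 3
  π[b](ρ[b/c](T)) → 3
  (π[b](R) − π[b](ρ[b/c](T))) → 5
  T → 3
  ((π[b](R) − π[b](ρ[b/c](T))) ⋈[b=f] T) → 0

E1 result:
b | g | c | f
2 | 8 | 2 | 2
E2 result:
b | g | c | f
(0 rows)
Witness: (2, 8, 2, 2) appears 1× in E1 but 0× in E2.

no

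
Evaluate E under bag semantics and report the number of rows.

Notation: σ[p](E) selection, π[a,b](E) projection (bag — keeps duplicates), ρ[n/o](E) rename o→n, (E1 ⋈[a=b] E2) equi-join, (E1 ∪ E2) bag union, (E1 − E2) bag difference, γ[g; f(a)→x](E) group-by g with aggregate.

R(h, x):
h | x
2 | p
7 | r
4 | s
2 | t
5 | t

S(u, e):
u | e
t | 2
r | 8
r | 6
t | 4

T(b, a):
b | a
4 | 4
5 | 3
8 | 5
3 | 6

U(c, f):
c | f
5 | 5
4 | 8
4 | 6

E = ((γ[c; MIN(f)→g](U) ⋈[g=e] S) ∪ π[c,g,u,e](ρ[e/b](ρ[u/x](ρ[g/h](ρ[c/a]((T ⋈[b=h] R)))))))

Subexpression sizes:
  U → 3
  γ[c; MIN(f)→g](U) → 2
  S → 4
  (γ[c; MIN(f)→g](U) ⋈[g=e] S) → 1
  T → 4
  R → 5
  (T ⋈[b=h] R) → 2
  ρ[c/a]((T ⋈[b=h] R)) → 2
  ρ[g/h](ρ[c/a]((T ⋈[b=h] R))) → 2
  ρ[u/x](ρ[g/h](ρ[c/a]((T ⋈[b=h] R)))) → 2
  ρ[e/b](ρ[u/x](ρ[g/h](ρ[c/a]((T ⋈[b=h] R))))) → 2
  π[c,g,u,e](ρ[e/b](ρ[u/x](ρ[g/h](ρ[c/a]((T ⋈[b=h] R)))))) → 2
  ((γ[c; MIN(f)→g](U) ⋈[g=e] S) ∪ π[c,g,u,e](ρ[e/b](ρ[u/x](ρ[g/h](ρ[c/a]((T ⋈[b=h] R))))))) → 3

|E| = 3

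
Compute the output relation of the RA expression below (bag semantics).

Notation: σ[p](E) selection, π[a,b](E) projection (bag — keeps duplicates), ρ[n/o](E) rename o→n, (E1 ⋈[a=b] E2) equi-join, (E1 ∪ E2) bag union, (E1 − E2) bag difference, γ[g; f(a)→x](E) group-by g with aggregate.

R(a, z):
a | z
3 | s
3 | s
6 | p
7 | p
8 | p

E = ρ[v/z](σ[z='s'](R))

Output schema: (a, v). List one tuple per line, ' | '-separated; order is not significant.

Stepwise |·|:
  R → 5
  σ[z='s'](R) → 2
  ρ[v/z](σ[z='s'](R)) → 2

== RESULT ==
a | v
3 | s
3 | s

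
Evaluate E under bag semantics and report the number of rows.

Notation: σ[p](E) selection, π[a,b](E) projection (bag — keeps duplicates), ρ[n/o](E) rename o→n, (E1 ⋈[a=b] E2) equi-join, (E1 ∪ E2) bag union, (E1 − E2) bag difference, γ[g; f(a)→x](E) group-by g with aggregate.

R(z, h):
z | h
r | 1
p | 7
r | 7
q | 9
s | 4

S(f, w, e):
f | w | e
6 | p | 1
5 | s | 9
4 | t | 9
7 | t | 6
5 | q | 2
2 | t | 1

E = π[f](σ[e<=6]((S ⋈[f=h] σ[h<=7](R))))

Row counts bottom-up:
  S → 6
  R → 5
  σ[h<=7](R) → 4
  (S ⋈[f=h] σ[h<=7](R)) → 3
  σ[e<=6]((S ⋈[f=h] σ[h<=7](R))) → 2
  π[f](σ[e<=6]((S ⋈[f=h] σ[h<=7](R)))) → 2

|E| = 2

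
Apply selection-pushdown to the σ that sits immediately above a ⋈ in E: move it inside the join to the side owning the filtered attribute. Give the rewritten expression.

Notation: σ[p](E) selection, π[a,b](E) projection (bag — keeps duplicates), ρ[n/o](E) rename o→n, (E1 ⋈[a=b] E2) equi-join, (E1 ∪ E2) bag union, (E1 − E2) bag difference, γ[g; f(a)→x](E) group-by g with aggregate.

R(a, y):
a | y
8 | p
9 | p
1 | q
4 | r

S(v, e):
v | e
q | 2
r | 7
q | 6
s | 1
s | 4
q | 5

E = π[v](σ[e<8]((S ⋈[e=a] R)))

σ filters on e, owned by the left side.
E' = π[v]((σ[e<8](S) ⋈[e=a] R))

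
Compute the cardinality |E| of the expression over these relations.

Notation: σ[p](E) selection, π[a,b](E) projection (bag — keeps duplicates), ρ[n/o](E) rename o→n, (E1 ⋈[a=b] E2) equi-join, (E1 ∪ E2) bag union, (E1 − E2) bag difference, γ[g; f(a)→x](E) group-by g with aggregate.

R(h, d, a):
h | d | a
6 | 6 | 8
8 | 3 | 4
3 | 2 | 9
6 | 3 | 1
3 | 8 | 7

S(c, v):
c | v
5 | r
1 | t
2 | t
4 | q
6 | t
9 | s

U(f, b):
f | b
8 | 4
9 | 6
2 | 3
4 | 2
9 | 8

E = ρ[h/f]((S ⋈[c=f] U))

Subexpression sizes:
  S → 6
  U → 5
  (S ⋈[c=f] U) → 4
  ρ[h/f]((S ⋈[c=f] U)) → 4

|E| = 4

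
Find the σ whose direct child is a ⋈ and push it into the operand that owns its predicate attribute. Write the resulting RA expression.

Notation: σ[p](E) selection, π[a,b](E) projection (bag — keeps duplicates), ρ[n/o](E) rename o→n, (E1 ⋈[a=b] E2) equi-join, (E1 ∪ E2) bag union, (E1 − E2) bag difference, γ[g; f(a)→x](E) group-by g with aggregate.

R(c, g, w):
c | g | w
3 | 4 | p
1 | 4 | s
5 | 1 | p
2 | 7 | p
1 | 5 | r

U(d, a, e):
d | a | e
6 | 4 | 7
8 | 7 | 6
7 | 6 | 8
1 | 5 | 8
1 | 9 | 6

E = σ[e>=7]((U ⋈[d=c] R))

σ filters on e, owned by the left side.
E' = (σ[e>=7](U) ⋈[d=c] R)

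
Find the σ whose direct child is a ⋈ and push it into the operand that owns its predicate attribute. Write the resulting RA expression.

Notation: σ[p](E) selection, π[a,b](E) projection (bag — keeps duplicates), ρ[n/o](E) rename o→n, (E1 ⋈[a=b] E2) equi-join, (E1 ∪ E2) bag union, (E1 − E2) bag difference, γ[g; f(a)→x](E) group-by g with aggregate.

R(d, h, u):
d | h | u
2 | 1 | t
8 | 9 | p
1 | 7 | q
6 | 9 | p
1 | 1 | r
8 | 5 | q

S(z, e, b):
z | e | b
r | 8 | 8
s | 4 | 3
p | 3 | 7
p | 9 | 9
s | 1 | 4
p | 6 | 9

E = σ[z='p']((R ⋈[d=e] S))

σ filters on z, owned by the right side.
E' = (R ⋈[d=e] σ[z='p'](S))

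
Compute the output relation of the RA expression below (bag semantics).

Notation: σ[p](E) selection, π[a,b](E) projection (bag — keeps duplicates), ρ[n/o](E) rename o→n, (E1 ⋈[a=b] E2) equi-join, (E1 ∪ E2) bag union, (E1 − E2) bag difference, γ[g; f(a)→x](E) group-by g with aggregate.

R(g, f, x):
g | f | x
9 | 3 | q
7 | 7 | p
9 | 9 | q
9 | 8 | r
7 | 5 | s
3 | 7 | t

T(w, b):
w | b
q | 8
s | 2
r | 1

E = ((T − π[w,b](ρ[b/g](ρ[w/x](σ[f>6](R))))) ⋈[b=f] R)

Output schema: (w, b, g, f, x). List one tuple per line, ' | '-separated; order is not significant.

Subexpression sizes:
  T → 3
  R → 6
  σ[f>6](R) → 4
  ρ[w/x](σ[f>6](R)) → 4
  ρ[b/g](ρ[w/x](σ[f>6](R))) → 4
  π[w,b](ρ[b/g](ρ[w/x](σ[f>6](R)))) → 4
  (T − π[w,b](ρ[b/g](ρ[w/x](σ[f>6](R))))) → 3
  R → 6
  ((T − π[w,b](ρ[b/g](ρ[w/x](σ[f>6](R))))) ⋈[b=f] R) → 1

== RESULT ==
w | b | g | f | x
q | 8 | 9 | 8 | r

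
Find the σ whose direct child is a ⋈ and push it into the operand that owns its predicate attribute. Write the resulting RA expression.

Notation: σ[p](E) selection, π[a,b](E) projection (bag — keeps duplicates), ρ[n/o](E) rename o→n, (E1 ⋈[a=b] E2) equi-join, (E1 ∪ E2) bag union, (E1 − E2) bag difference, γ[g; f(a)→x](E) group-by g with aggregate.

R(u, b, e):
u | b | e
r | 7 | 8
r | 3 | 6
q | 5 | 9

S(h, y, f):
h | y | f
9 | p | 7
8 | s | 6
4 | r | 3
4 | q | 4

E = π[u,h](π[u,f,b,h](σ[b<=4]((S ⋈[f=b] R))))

σ filters on b, owned by the right side.
E' = π[u,h](π[u,f,b,h]((S ⋈[f=b] σ[b<=4](R))))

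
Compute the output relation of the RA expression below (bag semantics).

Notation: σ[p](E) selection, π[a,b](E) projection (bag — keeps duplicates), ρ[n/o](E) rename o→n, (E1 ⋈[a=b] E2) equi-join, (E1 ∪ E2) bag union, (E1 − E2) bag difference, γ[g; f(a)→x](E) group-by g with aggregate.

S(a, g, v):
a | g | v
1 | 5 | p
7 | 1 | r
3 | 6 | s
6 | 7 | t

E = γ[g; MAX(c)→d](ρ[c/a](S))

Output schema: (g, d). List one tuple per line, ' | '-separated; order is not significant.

Per-node cardinality:
  S → 4
  ρ[c/a](S) → 4
  γ[g; MAX(c)→d](ρ[c/a](S)) → 4

== RESULT ==
g | d
1 | 7
5 | 1
6 | 3
7 | 6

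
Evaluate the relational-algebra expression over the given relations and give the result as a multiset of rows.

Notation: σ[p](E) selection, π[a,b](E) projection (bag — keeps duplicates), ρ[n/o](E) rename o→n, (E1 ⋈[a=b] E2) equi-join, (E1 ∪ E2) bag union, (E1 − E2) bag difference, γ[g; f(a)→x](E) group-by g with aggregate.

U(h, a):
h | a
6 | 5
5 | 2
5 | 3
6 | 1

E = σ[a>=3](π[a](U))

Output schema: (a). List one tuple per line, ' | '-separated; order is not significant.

Row counts bottom-up:
  U → 4
  π[a](U) → 4
  σ[a>=3](π[a](U)) → 2

== RESULT ==
a
3
5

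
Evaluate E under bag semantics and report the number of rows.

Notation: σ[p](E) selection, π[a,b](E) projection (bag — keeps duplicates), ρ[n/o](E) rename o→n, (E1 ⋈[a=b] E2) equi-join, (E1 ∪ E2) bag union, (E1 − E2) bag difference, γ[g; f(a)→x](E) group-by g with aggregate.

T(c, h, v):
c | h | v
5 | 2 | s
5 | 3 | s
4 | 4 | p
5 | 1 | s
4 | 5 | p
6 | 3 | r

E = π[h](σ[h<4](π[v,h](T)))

Row counts bottom-up:
  T → 6
  π[v,h](T) → 6
  σ[h<4](π[v,h](T)) → 4
  π[h](σ[h<4](π[v,h](T))) → 4

|E| = 4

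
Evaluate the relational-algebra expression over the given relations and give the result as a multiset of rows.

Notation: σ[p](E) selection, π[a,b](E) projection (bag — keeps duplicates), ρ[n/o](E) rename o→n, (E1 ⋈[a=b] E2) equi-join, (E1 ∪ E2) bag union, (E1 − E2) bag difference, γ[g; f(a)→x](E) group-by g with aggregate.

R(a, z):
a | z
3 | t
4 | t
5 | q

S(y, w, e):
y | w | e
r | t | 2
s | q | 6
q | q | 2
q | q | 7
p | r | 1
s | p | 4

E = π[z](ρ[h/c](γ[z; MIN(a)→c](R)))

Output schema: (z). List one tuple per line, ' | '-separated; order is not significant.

Stepwise |·|:
  R → 3
  γ[z; MIN(a)→c](R) → 2
  ρ[h/c](γ[z; MIN(a)→c](R)) → 2
  π[z](ρ[h/c](γ[z; MIN(a)→c](R))) → 2

== RESULT ==
z
q
t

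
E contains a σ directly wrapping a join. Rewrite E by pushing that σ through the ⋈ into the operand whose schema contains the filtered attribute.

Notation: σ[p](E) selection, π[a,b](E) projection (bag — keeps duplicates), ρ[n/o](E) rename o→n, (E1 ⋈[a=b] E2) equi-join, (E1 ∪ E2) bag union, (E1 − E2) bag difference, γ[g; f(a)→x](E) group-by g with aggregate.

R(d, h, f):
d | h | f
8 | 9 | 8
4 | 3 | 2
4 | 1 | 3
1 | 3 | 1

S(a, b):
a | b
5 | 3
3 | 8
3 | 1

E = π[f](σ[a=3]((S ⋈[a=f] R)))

σ filters on a, owned by the left side.
E' = π[f]((σ[a=3](S) ⋈[a=f] R))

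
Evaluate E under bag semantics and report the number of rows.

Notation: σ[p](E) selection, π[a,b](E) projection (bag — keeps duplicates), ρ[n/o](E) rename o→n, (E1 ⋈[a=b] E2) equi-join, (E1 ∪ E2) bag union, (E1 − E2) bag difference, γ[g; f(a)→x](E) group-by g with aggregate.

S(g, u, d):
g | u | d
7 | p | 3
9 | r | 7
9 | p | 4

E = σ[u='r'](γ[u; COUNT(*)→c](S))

Per-node cardinality:
  S → 3
  γ[u; COUNT(*)→c](S) → 2
  σ[u='r'](γ[u; COUNT(*)→c](S)) → 1

|E| = 1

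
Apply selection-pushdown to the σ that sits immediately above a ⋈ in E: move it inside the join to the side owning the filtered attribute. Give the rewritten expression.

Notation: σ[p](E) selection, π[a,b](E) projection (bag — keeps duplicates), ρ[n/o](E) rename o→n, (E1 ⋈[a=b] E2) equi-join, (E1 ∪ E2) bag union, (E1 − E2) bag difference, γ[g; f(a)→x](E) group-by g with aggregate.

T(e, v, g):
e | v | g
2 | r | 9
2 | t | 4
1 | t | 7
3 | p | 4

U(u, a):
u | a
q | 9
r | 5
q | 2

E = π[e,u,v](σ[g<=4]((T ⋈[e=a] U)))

σ filters on g, owned by the left side.
E' = π[e,u,v]((σ[g<=4](T) ⋈[e=a] U))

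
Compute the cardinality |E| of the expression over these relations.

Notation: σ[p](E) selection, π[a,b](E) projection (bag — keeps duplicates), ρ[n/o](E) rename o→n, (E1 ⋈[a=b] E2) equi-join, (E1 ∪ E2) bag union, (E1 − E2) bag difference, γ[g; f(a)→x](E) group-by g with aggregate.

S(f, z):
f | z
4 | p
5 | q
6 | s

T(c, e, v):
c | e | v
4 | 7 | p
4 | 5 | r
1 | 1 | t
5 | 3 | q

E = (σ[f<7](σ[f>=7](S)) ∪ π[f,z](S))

Subexpression sizes:
  S → 3
  σ[f>=7](S) → 0
  σ[f<7](σ[f>=7](S)) → 0
  S → 3
  π[f,z](S) → 3
  (σ[f<7](σ[f>=7](S)) ∪ π[f,z](S)) → 3

|E| = 3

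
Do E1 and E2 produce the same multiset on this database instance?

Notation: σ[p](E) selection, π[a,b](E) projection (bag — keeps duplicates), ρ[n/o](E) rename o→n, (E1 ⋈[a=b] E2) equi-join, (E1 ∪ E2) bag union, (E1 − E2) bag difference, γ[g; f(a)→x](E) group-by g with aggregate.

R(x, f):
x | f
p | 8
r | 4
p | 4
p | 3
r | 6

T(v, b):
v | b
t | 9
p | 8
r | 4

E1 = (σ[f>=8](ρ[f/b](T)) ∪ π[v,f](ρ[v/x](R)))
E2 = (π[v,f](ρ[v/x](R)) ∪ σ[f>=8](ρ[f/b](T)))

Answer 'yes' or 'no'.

E1 row counts bottom-up:
  T → 3
  ρ[f/b](T) → 3
  σ[f>=8](ρ[f/b](T)) → 2
  R → 5
  ρ[v/x](R) → 5
  π[v,f](ρ[v/x](R)) → 5
  (σ[f>=8](ρ[f/b](T)) ∪ π[v,f](ρ[v/x](R))) → 7
E2 row counts bottom-up:
  R → 5
  ρ[v/x](R) → 5
  π[v,f](ρ[v/x](R)) → 5
  T → 3
  ρ[f/b](T) → 3
  σ[f>=8](ρ[f/b](T)) → 2
  (π[v,f](ρ[v/x](R)) ∪ σ[f>=8](ρ[f/b](T))) → 7

E1 and E2 produce the same multiset:
v | f
p | 3
p | 4
p | 8
p | 8
r | 4
r | 6
t | 9

yes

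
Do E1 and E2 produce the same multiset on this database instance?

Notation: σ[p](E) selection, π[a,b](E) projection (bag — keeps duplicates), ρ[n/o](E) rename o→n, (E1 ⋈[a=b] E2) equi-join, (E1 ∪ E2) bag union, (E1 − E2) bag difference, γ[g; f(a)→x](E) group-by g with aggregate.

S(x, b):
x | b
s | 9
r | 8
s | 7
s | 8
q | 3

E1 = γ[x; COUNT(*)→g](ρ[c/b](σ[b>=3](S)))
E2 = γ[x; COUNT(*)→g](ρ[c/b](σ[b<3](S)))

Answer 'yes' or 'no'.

E1 subexpression sizes:
  S → 5
  σ[b>=3](S) → 5
  ρ[c/b](σ[b>=3](S)) → 5
  γ[x; COUNT(*)→g](ρ[c/b](σ[b>=3](S))) → 3
E2 subexpression sizes:
  S → 5
  σ[b<3](S) → 0
  ρ[c/b](σ[b<3](S)) → 0
  γ[x; COUNT(*)→g](ρ[c/b](σ[b<3](S))) → 0

E1 result:
x | g
q | 1
r | 1
s | 3
E2 result:
x | g
(0 rows)
Witness: ('r', 1) appears 1× in E1 but 0× in E2.

no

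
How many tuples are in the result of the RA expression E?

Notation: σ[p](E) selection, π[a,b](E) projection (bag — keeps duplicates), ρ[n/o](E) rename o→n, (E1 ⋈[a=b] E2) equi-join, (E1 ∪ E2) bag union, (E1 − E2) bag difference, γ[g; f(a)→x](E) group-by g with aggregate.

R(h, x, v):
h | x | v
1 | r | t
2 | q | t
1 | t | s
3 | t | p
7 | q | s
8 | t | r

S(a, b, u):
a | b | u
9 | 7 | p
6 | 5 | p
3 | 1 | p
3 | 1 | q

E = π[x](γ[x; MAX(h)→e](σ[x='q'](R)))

Stepwise |·|:
  R → 6
  σ[x='q'](R) → 2
  γ[x; MAX(h)→e](σ[x='q'](R)) → 1
  π[x](γ[x; MAX(h)→e](σ[x='q'](R))) → 1

|E| = 1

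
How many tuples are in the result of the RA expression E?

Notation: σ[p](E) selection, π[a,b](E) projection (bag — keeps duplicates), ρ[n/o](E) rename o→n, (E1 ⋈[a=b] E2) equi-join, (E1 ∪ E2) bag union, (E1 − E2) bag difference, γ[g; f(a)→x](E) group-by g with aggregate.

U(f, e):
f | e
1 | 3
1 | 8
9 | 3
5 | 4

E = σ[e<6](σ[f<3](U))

Subexpression sizes:
  U → 4
  σ[f<3](U) → 2
  σ[e<6](σ[f<3](U)) → 1

|E| = 1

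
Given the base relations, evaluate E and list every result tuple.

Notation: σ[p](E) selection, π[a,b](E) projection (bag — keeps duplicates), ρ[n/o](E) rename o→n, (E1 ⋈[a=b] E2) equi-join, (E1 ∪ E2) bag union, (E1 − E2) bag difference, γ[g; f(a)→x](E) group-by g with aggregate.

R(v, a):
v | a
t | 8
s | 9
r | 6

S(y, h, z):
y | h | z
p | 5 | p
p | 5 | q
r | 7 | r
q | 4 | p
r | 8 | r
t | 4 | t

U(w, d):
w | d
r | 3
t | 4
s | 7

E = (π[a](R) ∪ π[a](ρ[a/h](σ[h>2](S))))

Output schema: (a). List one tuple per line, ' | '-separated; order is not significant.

Stepwise |·|:
  R → 3
  π[a](R) → 3
  S → 6
  σ[h>2](S) → 6
  ρ[a/h](σ[h>2](S)) → 6
  π[a](ρ[a/h](σ[h>2](S))) → 6
  (π[a](R) ∪ π[a](ρ[a/h](σ[h>2](S)))) → 9

== RESULT ==
a
4
4
5
5
6
7
8
8
9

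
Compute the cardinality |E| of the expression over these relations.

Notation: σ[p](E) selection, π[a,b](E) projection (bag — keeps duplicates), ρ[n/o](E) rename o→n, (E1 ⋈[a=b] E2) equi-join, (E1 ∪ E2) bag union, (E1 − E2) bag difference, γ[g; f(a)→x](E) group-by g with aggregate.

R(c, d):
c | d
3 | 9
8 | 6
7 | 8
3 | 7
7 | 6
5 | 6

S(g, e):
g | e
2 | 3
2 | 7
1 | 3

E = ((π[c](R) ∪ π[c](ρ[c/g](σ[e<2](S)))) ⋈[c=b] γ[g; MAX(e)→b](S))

Row counts bottom-up:
  R → 6
  π[c](R) → 6
  S → 3
  σ[e<2](S) → 0
  ρ[c/g](σ[e<2](S)) → 0
  π[c](ρ[c/g](σ[e<2](S))) → 0
  (π[c](R) ∪ π[c](ρ[c/g](σ[e<2](S)))) → 6
  S → 3
  γ[g; MAX(e)→b](S) → 2
  ((π[c](R) ∪ π[c](ρ[c/g](σ[e<2](S)))) ⋈[c=b] γ[g; MAX(e)→b](S)) → 4

|E| = 4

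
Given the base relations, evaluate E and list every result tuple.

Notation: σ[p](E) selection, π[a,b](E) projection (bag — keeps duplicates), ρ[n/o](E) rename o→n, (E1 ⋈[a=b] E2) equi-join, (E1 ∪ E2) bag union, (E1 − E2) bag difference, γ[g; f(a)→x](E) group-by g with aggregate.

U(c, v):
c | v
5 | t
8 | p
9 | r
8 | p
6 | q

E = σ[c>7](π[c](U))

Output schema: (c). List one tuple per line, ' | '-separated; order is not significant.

Subexpression sizes:
  U → 5
  π[c](U) → 5
  σ[c>7](π[c](U)) → 3

== RESULT ==
c
8
8
9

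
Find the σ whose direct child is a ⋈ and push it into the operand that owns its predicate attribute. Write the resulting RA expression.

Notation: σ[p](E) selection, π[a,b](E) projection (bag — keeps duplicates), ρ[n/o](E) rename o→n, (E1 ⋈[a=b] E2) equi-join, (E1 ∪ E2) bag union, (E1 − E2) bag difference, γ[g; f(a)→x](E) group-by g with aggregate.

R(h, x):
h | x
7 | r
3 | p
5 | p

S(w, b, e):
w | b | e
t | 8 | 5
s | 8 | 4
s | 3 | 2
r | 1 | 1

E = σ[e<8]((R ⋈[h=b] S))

σ filters on e, owned by the right side.
E' = (R ⋈[h=b] σ[e<8](S))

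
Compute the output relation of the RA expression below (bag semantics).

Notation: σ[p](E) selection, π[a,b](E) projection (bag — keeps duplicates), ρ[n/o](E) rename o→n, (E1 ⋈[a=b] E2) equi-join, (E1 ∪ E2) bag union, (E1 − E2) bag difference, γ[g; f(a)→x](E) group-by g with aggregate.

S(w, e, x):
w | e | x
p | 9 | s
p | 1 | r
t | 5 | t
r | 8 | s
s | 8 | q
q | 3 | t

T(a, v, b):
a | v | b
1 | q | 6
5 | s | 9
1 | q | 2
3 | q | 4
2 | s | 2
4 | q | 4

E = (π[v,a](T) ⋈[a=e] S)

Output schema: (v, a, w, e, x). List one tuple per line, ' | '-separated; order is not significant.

Subexpression sizes:
  T → 6
  π[v,a](T) → 6
  S → 6
  (π[v,a](T) ⋈[a=e] S) → 4

== RESULT ==
v | a | w | e | x
q | 1 | p | 1 | r
q | 1 | p | 1 | r
q | 3 | q | 3 | t
s | 5 | t | 5 | t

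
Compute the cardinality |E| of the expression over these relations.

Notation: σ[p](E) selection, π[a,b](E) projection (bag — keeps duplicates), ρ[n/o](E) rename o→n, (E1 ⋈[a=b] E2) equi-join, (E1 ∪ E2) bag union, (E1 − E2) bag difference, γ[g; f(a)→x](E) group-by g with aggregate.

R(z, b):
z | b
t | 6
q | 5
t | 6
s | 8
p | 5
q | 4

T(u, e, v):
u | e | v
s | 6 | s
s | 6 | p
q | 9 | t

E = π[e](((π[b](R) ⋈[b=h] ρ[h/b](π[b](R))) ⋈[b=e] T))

Row counts bottom-up:
  R → 6
  π[b](R) → 6
  R → 6
  π[b](R) → 6
  ρ[h/b](π[b](R)) → 6
  (π[b](R) ⋈[b=h] ρ[h/b](π[b](R))) → 10
  T → 3
  ((π[b](R) ⋈[b=h] ρ[h/b](π[b](R))) ⋈[b=e] T) → 8
  π[e](((π[b](R) ⋈[b=h] ρ[h/b](π[b](R))) ⋈[b=e] T)) → 8

|E| = 8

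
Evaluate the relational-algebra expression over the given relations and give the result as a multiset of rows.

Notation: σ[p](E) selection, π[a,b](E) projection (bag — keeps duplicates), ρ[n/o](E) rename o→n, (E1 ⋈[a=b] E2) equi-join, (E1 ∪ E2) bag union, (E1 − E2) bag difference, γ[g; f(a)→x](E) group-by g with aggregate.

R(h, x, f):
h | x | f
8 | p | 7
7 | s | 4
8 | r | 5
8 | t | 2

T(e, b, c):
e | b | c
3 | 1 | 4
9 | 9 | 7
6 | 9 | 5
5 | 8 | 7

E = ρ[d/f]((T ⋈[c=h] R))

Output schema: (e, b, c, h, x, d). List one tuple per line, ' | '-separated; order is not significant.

Subexpression sizes:
  T → 4
  R → 4
  (T ⋈[c=h] R) → 2
  ρ[d/f]((T ⋈[c=h] R)) → 2

== RESULT ==
e | b | c | h | x | d
5 | 8 | 7 | 7 | s | 4
9 | 9 | 7 | 7 | s | 4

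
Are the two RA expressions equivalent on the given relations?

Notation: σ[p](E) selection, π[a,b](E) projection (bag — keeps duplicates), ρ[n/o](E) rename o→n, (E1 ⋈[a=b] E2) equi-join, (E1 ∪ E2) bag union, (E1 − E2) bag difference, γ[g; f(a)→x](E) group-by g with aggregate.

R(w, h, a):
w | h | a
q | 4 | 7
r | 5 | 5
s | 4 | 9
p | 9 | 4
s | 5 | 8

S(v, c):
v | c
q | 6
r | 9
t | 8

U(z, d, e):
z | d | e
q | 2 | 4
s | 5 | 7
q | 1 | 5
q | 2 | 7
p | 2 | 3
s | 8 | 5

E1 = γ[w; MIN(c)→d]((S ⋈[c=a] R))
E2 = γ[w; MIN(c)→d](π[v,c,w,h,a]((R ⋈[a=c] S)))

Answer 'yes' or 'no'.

E1 stepwise |·|:
  S → 3
  R → 5
  (S ⋈[c=a] R) → 2
  γ[w; MIN(c)→d]((S ⋈[c=a] R)) → 1
E2 stepwise |·|:
  R → 5
  S → 3
  (R ⋈[a=c] S) → 2
  π[v,c,w,h,a]((R ⋈[a=c] S)) → 2
  γ[w; MIN(c)→d](π[v,c,w,h,a]((R ⋈[a=c] S))) → 1

E1 and E2 produce the same multiset:
w | d
s | 8

yes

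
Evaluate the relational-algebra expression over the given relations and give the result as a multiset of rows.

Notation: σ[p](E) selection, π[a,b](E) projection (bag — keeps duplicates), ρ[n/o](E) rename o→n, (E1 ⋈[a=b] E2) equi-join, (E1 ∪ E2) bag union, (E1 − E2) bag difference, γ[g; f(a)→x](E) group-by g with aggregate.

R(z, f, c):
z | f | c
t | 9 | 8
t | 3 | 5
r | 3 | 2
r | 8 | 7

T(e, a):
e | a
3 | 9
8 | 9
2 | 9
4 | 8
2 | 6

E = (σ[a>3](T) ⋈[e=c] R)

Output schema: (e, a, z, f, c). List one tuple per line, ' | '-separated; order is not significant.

Per-node cardinality:
  T → 5
  σ[a>3](T) → 5
  R → 4
  (σ[a>3](T) ⋈[e=c] R) → 3

== RESULT ==
e | a | z | f | c
2 | 6 | r | 3 | 2
2 | 9 | r | 3 | 2
8 | 9 | t | 9 | 8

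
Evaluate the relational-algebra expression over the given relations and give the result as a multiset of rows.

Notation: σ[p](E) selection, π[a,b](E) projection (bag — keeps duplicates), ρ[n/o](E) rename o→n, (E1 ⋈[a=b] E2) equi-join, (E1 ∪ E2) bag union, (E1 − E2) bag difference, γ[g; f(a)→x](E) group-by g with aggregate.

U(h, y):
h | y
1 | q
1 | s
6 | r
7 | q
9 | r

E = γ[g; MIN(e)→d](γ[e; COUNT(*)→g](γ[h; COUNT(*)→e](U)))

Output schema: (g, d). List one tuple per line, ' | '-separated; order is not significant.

Subexpression sizes:
  U → 5
  γ[h; COUNT(*)→e](U) → 4
  γ[e; COUNT(*)→g](γ[h; COUNT(*)→e](U)) → 2
  γ[g; MIN(e)→d](γ[e; COUNT(*)→g](γ[h; COUNT(*)→e](U))) → 2

== RESULT ==
g | d
1 | 2
3 | 1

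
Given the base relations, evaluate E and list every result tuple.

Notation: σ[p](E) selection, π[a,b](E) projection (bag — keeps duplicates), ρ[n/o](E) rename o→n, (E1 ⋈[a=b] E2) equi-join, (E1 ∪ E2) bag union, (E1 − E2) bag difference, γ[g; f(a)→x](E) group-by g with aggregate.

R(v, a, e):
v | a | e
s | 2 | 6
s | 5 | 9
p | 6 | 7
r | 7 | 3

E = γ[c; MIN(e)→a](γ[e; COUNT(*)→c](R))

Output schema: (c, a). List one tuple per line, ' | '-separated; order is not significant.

Row counts bottom-up:
  R → 4
  γ[e; COUNT(*)→c](R) → 4
  γ[c; MIN(e)→a](γ[e; COUNT(*)→c](R)) → 1

== RESULT ==
c | a
1 | 3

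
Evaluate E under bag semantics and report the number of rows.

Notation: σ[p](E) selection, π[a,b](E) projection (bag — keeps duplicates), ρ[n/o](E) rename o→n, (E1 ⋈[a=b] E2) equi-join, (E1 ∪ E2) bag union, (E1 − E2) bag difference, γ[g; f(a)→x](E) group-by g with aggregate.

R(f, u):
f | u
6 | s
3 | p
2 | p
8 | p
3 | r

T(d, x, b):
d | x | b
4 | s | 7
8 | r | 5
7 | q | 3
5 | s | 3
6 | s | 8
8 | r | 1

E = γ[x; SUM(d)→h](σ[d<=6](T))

Row counts bottom-up:
  T → 6
  σ[d<=6](T) → 3
  γ[x; SUM(d)→h](σ[d<=6](T)) → 1

|E| = 1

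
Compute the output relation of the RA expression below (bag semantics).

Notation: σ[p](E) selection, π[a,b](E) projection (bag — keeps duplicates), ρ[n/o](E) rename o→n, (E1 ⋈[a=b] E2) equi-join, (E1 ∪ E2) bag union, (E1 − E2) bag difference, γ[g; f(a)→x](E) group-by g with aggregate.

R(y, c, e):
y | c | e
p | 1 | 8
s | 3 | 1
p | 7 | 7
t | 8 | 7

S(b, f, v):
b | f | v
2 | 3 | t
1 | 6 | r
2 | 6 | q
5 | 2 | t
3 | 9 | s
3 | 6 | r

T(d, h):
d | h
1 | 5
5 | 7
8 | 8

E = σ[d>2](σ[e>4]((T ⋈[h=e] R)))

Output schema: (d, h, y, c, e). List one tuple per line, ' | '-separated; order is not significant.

Stepwise |·|:
  T → 3
  R → 4
  (T ⋈[h=e] R) → 3
  σ[e>4]((T ⋈[h=e] R)) → 3
  σ[d>2](σ[e>4]((T ⋈[h=e] R))) → 3

== RESULT ==
d | h | y | c | e
5 | 7 | p | 7 | 7
5 | 7 | t | 8 | 7
8 | 8 | p | 1 | 8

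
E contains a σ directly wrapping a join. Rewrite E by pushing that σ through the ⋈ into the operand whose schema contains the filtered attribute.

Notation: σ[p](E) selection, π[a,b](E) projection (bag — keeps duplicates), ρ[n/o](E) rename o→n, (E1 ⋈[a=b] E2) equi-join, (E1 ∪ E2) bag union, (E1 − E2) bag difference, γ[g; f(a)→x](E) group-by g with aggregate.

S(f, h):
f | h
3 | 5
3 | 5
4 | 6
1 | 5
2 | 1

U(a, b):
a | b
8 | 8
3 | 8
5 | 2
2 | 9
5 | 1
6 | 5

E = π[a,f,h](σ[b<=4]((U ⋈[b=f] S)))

σ filters on b, owned by the left side.
E' = π[a,f,h]((σ[b<=4](U) ⋈[b=f] S))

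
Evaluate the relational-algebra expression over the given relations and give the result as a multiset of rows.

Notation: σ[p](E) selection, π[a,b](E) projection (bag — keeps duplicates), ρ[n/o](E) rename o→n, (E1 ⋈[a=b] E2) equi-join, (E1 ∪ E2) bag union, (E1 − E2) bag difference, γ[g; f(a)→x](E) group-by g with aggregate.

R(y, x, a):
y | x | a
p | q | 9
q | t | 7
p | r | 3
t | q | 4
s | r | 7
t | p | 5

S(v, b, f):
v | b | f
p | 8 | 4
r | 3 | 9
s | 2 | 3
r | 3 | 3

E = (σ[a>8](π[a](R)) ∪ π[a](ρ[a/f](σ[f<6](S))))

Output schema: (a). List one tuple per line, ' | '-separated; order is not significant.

Row counts bottom-up:
  R → 6
  π[a](R) → 6
  σ[a>8](π[a](R)) → 1
  S → 4
  σ[f<6](S) → 3
  ρ[a/f](σ[f<6](S)) → 3
  π[a](ρ[a/f](σ[f<6](S))) → 3
  (σ[a>8](π[a](R)) ∪ π[a](ρ[a/f](σ[f<6](S)))) → 4

== RESULT ==
a
3
3
4
9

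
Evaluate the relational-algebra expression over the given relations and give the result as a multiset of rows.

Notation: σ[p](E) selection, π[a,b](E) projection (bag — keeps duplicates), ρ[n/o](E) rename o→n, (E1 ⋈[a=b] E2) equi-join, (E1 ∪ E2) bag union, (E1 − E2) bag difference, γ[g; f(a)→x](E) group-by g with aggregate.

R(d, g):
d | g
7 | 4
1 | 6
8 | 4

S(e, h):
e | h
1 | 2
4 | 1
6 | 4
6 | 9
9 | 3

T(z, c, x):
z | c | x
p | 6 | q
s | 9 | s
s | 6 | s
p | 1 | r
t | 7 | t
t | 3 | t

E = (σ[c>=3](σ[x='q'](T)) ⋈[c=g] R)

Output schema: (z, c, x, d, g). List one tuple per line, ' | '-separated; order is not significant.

Stepwise |·|:
  T → 6
  σ[x='q'](T) → 1
  σ[c>=3](σ[x='q'](T)) → 1
  R → 3
  (σ[c>=3](σ[x='q'](T)) ⋈[c=g] R) → 1

== RESULT ==
z | c | x | d | g
p | 6 | q | 1 | 6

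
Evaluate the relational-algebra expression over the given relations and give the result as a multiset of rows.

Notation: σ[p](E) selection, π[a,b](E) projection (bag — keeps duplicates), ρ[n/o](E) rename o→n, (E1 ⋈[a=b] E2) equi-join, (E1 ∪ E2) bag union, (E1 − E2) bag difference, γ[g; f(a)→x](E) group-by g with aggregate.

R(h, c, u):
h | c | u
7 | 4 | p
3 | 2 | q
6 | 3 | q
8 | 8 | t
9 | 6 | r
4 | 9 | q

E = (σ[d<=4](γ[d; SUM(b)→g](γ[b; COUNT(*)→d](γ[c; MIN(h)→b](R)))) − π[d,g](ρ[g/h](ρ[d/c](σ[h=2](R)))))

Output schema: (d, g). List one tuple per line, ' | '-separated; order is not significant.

Row counts bottom-up:
  R → 6
  γ[c; MIN(h)→b](R) → 6
  γ[b; COUNT(*)→d](γ[c; MIN(h)→b](R)) → 6
  γ[d; SUM(b)→g](γ[b; COUNT(*)→d](γ[c; MIN(h)→b](R))) → 1
  σ[d<=4](γ[d; SUM(b)→g](γ[b; COUNT(*)→d](γ[c; MIN(h)→b](R)))) → 1
  R → 6
  σ[h=2](R) → 0
  ρ[d/c](σ[h=2](R)) → 0
  ρ[g/h](ρ[d/c](σ[h=2](R))) → 0
  π[d,g](ρ[g/h](ρ[d/c](σ[h=2](R)))) → 0
  (σ[d<=4](γ[d; SUM(b)→g](γ[b; COUNT(*)→d](γ[c; MIN(h)→b](R)))) − π[d,g](ρ[g/h](ρ[d/c](σ[h=2](R))))) → 1

== RESULT ==
d | g
1 | 37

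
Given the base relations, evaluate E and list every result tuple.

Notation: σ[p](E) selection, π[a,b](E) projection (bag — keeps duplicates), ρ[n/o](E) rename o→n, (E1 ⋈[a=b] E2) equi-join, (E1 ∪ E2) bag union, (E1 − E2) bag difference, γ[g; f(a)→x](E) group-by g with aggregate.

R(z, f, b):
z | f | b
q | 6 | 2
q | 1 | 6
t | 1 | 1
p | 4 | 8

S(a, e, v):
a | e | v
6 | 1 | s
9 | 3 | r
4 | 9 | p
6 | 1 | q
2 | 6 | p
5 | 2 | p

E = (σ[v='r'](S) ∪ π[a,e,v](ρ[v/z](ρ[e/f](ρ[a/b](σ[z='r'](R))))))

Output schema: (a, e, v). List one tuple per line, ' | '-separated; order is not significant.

Subexpression sizes:
  S → 6
  σ[v='r'](S) → 1
  R → 4
  σ[z='r'](R) → 0
  ρ[a/b](σ[z='r'](R)) → 0
  ρ[e/f](ρ[a/b](σ[z='r'](R))) → 0
  ρ[v/z](ρ[e/f](ρ[a/b](σ[z='r'](R)))) → 0
  π[a,e,v](ρ[v/z](ρ[e/f](ρ[a/b](σ[z='r'](R))))) → 0
  (σ[v='r'](S) ∪ π[a,e,v](ρ[v/z](ρ[e/f](ρ[a/b](σ[z='r'](R)))))) → 1

== RESULT ==
a | e | v
9 | 3 | r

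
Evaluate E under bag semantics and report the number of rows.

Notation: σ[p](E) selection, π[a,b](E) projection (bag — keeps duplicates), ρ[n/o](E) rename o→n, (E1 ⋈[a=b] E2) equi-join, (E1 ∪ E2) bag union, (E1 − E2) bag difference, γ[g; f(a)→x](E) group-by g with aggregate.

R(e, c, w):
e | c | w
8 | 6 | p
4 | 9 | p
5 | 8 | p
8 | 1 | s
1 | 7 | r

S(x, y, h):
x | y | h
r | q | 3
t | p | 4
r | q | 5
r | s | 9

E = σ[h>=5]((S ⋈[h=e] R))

Row counts bottom-up:
  S → 4
  R → 5
  (S ⋈[h=e] R) → 2
  σ[h>=5]((S ⋈[h=e] R)) → 1

|E| = 1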